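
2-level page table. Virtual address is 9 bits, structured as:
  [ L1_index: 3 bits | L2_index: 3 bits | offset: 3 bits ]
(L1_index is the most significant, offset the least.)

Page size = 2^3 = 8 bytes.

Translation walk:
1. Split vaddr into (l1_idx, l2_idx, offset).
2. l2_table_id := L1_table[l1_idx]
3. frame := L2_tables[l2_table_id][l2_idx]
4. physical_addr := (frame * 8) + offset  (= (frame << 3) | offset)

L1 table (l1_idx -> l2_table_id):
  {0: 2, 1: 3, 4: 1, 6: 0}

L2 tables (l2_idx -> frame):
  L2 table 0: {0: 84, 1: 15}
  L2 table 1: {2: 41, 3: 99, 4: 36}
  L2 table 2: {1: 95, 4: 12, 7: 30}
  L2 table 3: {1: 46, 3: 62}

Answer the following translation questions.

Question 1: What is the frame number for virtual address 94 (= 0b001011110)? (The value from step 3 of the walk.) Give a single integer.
Answer: 62

Derivation:
vaddr = 94: l1_idx=1, l2_idx=3
L1[1] = 3; L2[3][3] = 62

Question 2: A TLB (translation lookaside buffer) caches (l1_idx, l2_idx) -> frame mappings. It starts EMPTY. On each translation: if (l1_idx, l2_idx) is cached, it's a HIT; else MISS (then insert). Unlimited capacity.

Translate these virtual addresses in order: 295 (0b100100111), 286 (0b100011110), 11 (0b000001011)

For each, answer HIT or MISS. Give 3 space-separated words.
Answer: MISS MISS MISS

Derivation:
vaddr=295: (4,4) not in TLB -> MISS, insert
vaddr=286: (4,3) not in TLB -> MISS, insert
vaddr=11: (0,1) not in TLB -> MISS, insert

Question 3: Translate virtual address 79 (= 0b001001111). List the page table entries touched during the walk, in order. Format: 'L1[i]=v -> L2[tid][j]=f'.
Answer: L1[1]=3 -> L2[3][1]=46

Derivation:
vaddr = 79 = 0b001001111
Split: l1_idx=1, l2_idx=1, offset=7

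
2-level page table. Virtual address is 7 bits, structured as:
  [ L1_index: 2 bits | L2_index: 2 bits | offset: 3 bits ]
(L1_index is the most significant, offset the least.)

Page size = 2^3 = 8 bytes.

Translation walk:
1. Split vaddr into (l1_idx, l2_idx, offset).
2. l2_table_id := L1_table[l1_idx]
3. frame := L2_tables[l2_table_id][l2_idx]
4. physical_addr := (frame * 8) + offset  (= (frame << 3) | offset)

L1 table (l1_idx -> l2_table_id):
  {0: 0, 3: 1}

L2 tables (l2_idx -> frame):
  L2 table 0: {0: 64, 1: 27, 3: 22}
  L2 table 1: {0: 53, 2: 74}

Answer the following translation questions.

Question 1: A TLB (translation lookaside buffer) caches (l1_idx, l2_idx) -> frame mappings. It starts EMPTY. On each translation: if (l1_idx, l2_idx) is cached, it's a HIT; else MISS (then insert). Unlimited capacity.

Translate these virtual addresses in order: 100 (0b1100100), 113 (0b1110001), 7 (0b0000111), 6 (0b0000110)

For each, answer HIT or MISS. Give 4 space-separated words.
vaddr=100: (3,0) not in TLB -> MISS, insert
vaddr=113: (3,2) not in TLB -> MISS, insert
vaddr=7: (0,0) not in TLB -> MISS, insert
vaddr=6: (0,0) in TLB -> HIT

Answer: MISS MISS MISS HIT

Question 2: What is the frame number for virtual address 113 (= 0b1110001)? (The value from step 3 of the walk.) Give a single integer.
Answer: 74

Derivation:
vaddr = 113: l1_idx=3, l2_idx=2
L1[3] = 1; L2[1][2] = 74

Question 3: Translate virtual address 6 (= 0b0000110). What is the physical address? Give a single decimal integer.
vaddr = 6 = 0b0000110
Split: l1_idx=0, l2_idx=0, offset=6
L1[0] = 0
L2[0][0] = 64
paddr = 64 * 8 + 6 = 518

Answer: 518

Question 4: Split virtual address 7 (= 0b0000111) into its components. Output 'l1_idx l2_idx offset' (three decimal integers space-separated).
vaddr = 7 = 0b0000111
  top 2 bits -> l1_idx = 0
  next 2 bits -> l2_idx = 0
  bottom 3 bits -> offset = 7

Answer: 0 0 7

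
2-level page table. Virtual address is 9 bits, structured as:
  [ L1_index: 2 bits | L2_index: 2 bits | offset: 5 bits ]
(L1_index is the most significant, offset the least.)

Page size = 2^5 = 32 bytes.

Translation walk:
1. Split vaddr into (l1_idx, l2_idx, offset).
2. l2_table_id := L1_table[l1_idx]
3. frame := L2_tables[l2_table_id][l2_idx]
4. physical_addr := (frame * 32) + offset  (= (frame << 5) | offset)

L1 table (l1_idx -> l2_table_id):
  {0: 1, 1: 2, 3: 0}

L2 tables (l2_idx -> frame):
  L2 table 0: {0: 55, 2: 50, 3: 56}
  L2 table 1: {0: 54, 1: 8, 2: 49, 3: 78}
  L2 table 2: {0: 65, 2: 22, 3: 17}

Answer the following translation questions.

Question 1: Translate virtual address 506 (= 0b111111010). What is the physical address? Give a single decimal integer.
vaddr = 506 = 0b111111010
Split: l1_idx=3, l2_idx=3, offset=26
L1[3] = 0
L2[0][3] = 56
paddr = 56 * 32 + 26 = 1818

Answer: 1818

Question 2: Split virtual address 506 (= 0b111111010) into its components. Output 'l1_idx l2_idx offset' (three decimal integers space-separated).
Answer: 3 3 26

Derivation:
vaddr = 506 = 0b111111010
  top 2 bits -> l1_idx = 3
  next 2 bits -> l2_idx = 3
  bottom 5 bits -> offset = 26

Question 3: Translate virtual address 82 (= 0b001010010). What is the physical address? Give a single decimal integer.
Answer: 1586

Derivation:
vaddr = 82 = 0b001010010
Split: l1_idx=0, l2_idx=2, offset=18
L1[0] = 1
L2[1][2] = 49
paddr = 49 * 32 + 18 = 1586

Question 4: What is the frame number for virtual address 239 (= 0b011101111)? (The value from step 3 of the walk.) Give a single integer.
Answer: 17

Derivation:
vaddr = 239: l1_idx=1, l2_idx=3
L1[1] = 2; L2[2][3] = 17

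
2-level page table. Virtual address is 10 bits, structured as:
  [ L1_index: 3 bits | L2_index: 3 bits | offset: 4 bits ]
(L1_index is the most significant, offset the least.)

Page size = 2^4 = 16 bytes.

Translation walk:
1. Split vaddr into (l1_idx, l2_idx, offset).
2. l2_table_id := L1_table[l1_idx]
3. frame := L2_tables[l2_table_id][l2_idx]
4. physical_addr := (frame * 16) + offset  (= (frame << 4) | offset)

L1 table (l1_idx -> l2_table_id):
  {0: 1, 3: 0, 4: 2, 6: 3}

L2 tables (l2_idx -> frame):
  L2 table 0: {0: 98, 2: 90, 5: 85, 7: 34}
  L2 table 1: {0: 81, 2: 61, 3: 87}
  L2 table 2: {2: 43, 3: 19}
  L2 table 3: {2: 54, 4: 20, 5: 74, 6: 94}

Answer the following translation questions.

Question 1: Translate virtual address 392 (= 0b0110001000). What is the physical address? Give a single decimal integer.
vaddr = 392 = 0b0110001000
Split: l1_idx=3, l2_idx=0, offset=8
L1[3] = 0
L2[0][0] = 98
paddr = 98 * 16 + 8 = 1576

Answer: 1576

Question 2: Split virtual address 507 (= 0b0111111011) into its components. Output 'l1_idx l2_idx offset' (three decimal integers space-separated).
Answer: 3 7 11

Derivation:
vaddr = 507 = 0b0111111011
  top 3 bits -> l1_idx = 3
  next 3 bits -> l2_idx = 7
  bottom 4 bits -> offset = 11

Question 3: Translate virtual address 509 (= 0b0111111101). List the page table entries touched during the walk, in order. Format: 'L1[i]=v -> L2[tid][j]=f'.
Answer: L1[3]=0 -> L2[0][7]=34

Derivation:
vaddr = 509 = 0b0111111101
Split: l1_idx=3, l2_idx=7, offset=13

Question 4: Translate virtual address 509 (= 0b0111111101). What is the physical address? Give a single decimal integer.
vaddr = 509 = 0b0111111101
Split: l1_idx=3, l2_idx=7, offset=13
L1[3] = 0
L2[0][7] = 34
paddr = 34 * 16 + 13 = 557

Answer: 557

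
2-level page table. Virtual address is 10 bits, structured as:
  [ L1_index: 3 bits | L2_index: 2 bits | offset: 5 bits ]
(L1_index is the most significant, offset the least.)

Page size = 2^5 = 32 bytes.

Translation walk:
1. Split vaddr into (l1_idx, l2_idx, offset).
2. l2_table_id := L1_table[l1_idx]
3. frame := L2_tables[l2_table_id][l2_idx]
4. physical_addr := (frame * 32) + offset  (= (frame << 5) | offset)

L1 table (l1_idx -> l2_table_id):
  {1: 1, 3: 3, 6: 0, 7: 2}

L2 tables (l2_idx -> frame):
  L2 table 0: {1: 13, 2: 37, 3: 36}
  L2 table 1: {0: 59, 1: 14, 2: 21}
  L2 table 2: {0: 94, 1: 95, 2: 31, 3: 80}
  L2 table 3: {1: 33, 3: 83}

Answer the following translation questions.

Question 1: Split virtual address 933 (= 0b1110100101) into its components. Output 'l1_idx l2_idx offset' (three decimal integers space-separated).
Answer: 7 1 5

Derivation:
vaddr = 933 = 0b1110100101
  top 3 bits -> l1_idx = 7
  next 2 bits -> l2_idx = 1
  bottom 5 bits -> offset = 5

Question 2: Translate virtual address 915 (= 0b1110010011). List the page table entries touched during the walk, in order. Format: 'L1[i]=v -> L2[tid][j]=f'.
Answer: L1[7]=2 -> L2[2][0]=94

Derivation:
vaddr = 915 = 0b1110010011
Split: l1_idx=7, l2_idx=0, offset=19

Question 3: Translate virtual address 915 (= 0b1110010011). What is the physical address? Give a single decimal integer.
vaddr = 915 = 0b1110010011
Split: l1_idx=7, l2_idx=0, offset=19
L1[7] = 2
L2[2][0] = 94
paddr = 94 * 32 + 19 = 3027

Answer: 3027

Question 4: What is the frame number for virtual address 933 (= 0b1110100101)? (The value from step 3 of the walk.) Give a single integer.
vaddr = 933: l1_idx=7, l2_idx=1
L1[7] = 2; L2[2][1] = 95

Answer: 95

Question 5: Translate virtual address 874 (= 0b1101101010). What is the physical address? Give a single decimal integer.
Answer: 1162

Derivation:
vaddr = 874 = 0b1101101010
Split: l1_idx=6, l2_idx=3, offset=10
L1[6] = 0
L2[0][3] = 36
paddr = 36 * 32 + 10 = 1162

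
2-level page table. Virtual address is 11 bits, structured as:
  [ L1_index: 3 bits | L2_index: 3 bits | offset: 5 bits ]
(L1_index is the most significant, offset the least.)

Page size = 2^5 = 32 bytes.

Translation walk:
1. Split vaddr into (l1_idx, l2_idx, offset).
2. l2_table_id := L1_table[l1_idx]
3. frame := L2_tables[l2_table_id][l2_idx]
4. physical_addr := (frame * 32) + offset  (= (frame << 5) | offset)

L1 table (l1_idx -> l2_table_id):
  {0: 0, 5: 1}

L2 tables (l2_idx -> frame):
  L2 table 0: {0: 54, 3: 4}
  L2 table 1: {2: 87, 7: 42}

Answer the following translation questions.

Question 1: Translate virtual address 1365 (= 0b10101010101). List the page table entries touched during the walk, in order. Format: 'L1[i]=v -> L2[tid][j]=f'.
vaddr = 1365 = 0b10101010101
Split: l1_idx=5, l2_idx=2, offset=21

Answer: L1[5]=1 -> L2[1][2]=87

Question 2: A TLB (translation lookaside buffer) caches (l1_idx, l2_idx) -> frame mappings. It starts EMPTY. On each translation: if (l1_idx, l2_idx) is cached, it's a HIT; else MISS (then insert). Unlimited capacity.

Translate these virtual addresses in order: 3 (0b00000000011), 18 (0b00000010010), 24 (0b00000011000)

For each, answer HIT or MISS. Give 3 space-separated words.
vaddr=3: (0,0) not in TLB -> MISS, insert
vaddr=18: (0,0) in TLB -> HIT
vaddr=24: (0,0) in TLB -> HIT

Answer: MISS HIT HIT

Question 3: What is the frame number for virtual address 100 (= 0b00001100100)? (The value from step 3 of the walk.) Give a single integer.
vaddr = 100: l1_idx=0, l2_idx=3
L1[0] = 0; L2[0][3] = 4

Answer: 4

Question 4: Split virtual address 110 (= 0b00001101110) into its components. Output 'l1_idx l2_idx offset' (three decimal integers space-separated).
vaddr = 110 = 0b00001101110
  top 3 bits -> l1_idx = 0
  next 3 bits -> l2_idx = 3
  bottom 5 bits -> offset = 14

Answer: 0 3 14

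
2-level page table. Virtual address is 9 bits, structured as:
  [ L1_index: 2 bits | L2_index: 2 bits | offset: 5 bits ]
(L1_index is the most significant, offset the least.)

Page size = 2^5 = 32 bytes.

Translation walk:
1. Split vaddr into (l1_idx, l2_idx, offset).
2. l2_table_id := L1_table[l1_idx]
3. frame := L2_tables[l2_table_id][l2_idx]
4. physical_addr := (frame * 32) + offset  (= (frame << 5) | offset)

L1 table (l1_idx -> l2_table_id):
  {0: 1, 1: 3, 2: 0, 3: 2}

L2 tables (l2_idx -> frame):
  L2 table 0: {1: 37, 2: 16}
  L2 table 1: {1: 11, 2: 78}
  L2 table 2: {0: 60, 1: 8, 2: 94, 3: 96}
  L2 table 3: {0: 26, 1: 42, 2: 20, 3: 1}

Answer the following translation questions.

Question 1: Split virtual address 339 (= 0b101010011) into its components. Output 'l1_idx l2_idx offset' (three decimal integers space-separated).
vaddr = 339 = 0b101010011
  top 2 bits -> l1_idx = 2
  next 2 bits -> l2_idx = 2
  bottom 5 bits -> offset = 19

Answer: 2 2 19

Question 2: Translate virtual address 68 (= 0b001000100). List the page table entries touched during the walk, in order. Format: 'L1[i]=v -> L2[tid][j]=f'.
vaddr = 68 = 0b001000100
Split: l1_idx=0, l2_idx=2, offset=4

Answer: L1[0]=1 -> L2[1][2]=78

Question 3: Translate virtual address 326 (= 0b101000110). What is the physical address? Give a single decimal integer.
Answer: 518

Derivation:
vaddr = 326 = 0b101000110
Split: l1_idx=2, l2_idx=2, offset=6
L1[2] = 0
L2[0][2] = 16
paddr = 16 * 32 + 6 = 518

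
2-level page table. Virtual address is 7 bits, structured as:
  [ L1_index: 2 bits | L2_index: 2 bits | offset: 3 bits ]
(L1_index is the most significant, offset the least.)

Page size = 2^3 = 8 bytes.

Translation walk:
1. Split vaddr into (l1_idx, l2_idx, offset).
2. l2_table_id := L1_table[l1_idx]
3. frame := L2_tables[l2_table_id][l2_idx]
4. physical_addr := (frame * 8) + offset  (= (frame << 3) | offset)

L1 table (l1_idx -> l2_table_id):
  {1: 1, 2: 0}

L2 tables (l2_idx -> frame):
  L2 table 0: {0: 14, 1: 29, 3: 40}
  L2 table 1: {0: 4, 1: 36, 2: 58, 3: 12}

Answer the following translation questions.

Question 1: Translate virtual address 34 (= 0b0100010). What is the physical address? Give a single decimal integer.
vaddr = 34 = 0b0100010
Split: l1_idx=1, l2_idx=0, offset=2
L1[1] = 1
L2[1][0] = 4
paddr = 4 * 8 + 2 = 34

Answer: 34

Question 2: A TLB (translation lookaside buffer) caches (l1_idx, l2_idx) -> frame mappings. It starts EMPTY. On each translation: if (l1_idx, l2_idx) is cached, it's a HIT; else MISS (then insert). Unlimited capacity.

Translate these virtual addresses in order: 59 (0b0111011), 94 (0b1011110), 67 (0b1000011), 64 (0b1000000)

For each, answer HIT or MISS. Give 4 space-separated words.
vaddr=59: (1,3) not in TLB -> MISS, insert
vaddr=94: (2,3) not in TLB -> MISS, insert
vaddr=67: (2,0) not in TLB -> MISS, insert
vaddr=64: (2,0) in TLB -> HIT

Answer: MISS MISS MISS HIT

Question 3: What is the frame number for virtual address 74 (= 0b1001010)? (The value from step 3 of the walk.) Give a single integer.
vaddr = 74: l1_idx=2, l2_idx=1
L1[2] = 0; L2[0][1] = 29

Answer: 29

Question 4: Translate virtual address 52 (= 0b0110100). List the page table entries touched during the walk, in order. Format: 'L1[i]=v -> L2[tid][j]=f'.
vaddr = 52 = 0b0110100
Split: l1_idx=1, l2_idx=2, offset=4

Answer: L1[1]=1 -> L2[1][2]=58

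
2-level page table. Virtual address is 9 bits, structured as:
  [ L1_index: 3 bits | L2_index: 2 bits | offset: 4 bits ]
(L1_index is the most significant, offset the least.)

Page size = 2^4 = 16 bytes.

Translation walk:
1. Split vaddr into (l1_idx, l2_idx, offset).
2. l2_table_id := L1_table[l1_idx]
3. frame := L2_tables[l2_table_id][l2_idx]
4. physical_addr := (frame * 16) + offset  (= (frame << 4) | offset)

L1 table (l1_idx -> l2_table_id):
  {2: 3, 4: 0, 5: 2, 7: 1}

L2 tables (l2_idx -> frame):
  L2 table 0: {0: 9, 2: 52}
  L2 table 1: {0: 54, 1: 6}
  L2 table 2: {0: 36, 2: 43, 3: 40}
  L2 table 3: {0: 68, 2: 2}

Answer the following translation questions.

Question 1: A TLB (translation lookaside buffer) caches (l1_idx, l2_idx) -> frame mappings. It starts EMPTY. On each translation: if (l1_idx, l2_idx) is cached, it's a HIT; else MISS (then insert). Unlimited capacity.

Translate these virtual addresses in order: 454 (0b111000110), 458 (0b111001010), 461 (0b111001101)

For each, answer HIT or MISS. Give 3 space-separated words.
Answer: MISS HIT HIT

Derivation:
vaddr=454: (7,0) not in TLB -> MISS, insert
vaddr=458: (7,0) in TLB -> HIT
vaddr=461: (7,0) in TLB -> HIT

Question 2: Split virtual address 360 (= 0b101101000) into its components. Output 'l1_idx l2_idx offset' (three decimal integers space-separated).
vaddr = 360 = 0b101101000
  top 3 bits -> l1_idx = 5
  next 2 bits -> l2_idx = 2
  bottom 4 bits -> offset = 8

Answer: 5 2 8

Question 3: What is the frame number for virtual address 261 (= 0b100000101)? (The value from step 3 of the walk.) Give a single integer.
vaddr = 261: l1_idx=4, l2_idx=0
L1[4] = 0; L2[0][0] = 9

Answer: 9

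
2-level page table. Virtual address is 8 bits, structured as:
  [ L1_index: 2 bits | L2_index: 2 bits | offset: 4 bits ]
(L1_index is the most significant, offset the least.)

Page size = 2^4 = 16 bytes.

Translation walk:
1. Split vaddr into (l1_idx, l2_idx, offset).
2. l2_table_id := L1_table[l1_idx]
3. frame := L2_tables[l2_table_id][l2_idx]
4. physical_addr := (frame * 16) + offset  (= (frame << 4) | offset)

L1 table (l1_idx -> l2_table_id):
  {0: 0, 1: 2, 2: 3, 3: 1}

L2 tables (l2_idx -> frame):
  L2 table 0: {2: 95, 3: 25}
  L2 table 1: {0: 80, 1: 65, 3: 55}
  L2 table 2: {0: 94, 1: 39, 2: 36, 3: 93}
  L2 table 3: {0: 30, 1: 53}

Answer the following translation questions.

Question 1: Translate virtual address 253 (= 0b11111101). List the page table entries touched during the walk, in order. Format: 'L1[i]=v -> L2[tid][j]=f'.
vaddr = 253 = 0b11111101
Split: l1_idx=3, l2_idx=3, offset=13

Answer: L1[3]=1 -> L2[1][3]=55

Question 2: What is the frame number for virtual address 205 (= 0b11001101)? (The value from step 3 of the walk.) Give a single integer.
Answer: 80

Derivation:
vaddr = 205: l1_idx=3, l2_idx=0
L1[3] = 1; L2[1][0] = 80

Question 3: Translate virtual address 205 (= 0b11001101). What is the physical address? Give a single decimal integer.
vaddr = 205 = 0b11001101
Split: l1_idx=3, l2_idx=0, offset=13
L1[3] = 1
L2[1][0] = 80
paddr = 80 * 16 + 13 = 1293

Answer: 1293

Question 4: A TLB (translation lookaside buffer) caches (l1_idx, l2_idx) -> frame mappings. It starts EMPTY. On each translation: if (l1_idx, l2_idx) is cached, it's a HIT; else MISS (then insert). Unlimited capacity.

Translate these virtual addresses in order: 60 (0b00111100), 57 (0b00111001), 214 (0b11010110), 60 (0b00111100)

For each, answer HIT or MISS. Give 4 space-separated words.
Answer: MISS HIT MISS HIT

Derivation:
vaddr=60: (0,3) not in TLB -> MISS, insert
vaddr=57: (0,3) in TLB -> HIT
vaddr=214: (3,1) not in TLB -> MISS, insert
vaddr=60: (0,3) in TLB -> HIT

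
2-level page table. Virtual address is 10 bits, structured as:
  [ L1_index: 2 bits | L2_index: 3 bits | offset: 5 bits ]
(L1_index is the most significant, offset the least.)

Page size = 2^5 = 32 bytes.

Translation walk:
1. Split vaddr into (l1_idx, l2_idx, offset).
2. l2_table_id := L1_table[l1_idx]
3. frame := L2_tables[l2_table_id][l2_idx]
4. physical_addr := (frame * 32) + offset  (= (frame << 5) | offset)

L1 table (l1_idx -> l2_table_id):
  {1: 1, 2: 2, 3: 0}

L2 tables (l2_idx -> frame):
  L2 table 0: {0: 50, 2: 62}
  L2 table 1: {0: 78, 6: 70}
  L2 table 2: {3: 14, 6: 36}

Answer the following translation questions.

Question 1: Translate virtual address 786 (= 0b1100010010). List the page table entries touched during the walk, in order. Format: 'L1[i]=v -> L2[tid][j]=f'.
vaddr = 786 = 0b1100010010
Split: l1_idx=3, l2_idx=0, offset=18

Answer: L1[3]=0 -> L2[0][0]=50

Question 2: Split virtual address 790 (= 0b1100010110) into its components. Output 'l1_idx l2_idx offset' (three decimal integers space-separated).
vaddr = 790 = 0b1100010110
  top 2 bits -> l1_idx = 3
  next 3 bits -> l2_idx = 0
  bottom 5 bits -> offset = 22

Answer: 3 0 22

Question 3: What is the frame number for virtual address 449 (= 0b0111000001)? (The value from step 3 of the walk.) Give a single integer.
vaddr = 449: l1_idx=1, l2_idx=6
L1[1] = 1; L2[1][6] = 70

Answer: 70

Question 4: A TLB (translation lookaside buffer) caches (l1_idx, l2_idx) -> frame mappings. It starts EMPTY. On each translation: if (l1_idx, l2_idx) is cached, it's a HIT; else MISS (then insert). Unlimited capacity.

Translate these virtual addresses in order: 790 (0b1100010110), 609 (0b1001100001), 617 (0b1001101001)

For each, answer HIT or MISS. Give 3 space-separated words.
vaddr=790: (3,0) not in TLB -> MISS, insert
vaddr=609: (2,3) not in TLB -> MISS, insert
vaddr=617: (2,3) in TLB -> HIT

Answer: MISS MISS HIT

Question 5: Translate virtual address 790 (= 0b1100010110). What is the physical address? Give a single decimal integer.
Answer: 1622

Derivation:
vaddr = 790 = 0b1100010110
Split: l1_idx=3, l2_idx=0, offset=22
L1[3] = 0
L2[0][0] = 50
paddr = 50 * 32 + 22 = 1622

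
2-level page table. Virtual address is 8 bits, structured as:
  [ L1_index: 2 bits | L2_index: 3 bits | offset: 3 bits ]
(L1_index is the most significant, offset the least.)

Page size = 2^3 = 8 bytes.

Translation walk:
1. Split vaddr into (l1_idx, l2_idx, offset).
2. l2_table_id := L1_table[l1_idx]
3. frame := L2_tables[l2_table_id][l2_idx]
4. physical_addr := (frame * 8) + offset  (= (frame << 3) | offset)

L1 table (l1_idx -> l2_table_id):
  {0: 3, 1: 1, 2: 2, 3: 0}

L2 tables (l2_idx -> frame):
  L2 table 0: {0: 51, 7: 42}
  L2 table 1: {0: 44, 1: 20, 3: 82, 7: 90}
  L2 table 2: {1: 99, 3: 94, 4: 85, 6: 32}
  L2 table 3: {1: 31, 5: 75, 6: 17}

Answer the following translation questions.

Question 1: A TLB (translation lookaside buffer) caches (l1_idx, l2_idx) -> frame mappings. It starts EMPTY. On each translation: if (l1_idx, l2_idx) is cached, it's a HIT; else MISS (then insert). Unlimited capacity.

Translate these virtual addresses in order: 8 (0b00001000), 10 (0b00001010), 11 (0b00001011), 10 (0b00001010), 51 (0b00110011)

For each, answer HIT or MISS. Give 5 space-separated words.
vaddr=8: (0,1) not in TLB -> MISS, insert
vaddr=10: (0,1) in TLB -> HIT
vaddr=11: (0,1) in TLB -> HIT
vaddr=10: (0,1) in TLB -> HIT
vaddr=51: (0,6) not in TLB -> MISS, insert

Answer: MISS HIT HIT HIT MISS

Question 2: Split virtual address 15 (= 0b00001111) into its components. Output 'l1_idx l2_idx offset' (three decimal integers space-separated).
vaddr = 15 = 0b00001111
  top 2 bits -> l1_idx = 0
  next 3 bits -> l2_idx = 1
  bottom 3 bits -> offset = 7

Answer: 0 1 7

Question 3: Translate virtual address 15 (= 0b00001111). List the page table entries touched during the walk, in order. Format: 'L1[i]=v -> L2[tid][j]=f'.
Answer: L1[0]=3 -> L2[3][1]=31

Derivation:
vaddr = 15 = 0b00001111
Split: l1_idx=0, l2_idx=1, offset=7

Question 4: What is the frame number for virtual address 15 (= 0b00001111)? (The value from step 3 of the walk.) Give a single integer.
Answer: 31

Derivation:
vaddr = 15: l1_idx=0, l2_idx=1
L1[0] = 3; L2[3][1] = 31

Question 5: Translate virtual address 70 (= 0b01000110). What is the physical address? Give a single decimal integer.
Answer: 358

Derivation:
vaddr = 70 = 0b01000110
Split: l1_idx=1, l2_idx=0, offset=6
L1[1] = 1
L2[1][0] = 44
paddr = 44 * 8 + 6 = 358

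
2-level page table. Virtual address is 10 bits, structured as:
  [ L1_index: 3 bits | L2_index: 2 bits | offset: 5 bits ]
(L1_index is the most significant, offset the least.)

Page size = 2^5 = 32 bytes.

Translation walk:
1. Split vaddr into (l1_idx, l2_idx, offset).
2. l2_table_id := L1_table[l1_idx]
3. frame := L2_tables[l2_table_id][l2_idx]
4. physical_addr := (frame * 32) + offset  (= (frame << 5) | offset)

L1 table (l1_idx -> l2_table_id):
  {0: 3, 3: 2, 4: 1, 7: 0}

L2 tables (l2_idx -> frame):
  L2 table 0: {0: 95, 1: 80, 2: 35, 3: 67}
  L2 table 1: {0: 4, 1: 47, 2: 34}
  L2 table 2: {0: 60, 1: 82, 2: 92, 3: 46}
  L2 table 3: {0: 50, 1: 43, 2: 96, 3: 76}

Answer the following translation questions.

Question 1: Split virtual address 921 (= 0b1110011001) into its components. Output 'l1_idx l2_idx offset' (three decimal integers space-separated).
Answer: 7 0 25

Derivation:
vaddr = 921 = 0b1110011001
  top 3 bits -> l1_idx = 7
  next 2 bits -> l2_idx = 0
  bottom 5 bits -> offset = 25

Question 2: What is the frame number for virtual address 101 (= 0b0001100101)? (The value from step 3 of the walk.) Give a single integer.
Answer: 76

Derivation:
vaddr = 101: l1_idx=0, l2_idx=3
L1[0] = 3; L2[3][3] = 76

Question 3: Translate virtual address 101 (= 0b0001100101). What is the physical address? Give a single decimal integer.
Answer: 2437

Derivation:
vaddr = 101 = 0b0001100101
Split: l1_idx=0, l2_idx=3, offset=5
L1[0] = 3
L2[3][3] = 76
paddr = 76 * 32 + 5 = 2437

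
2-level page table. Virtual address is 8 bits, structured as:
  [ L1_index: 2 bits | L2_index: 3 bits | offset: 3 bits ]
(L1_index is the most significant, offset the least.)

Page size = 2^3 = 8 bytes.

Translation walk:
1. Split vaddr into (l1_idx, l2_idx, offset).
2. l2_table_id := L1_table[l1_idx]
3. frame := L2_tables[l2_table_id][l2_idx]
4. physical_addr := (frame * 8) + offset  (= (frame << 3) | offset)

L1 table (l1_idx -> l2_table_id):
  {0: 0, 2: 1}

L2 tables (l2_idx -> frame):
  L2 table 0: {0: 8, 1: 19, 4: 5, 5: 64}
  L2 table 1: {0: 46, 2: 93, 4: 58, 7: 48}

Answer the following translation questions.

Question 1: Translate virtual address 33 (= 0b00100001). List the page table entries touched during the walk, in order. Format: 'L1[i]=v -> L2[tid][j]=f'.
vaddr = 33 = 0b00100001
Split: l1_idx=0, l2_idx=4, offset=1

Answer: L1[0]=0 -> L2[0][4]=5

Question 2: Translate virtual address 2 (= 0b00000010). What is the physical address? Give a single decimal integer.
vaddr = 2 = 0b00000010
Split: l1_idx=0, l2_idx=0, offset=2
L1[0] = 0
L2[0][0] = 8
paddr = 8 * 8 + 2 = 66

Answer: 66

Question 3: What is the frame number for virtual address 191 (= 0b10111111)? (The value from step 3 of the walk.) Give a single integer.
vaddr = 191: l1_idx=2, l2_idx=7
L1[2] = 1; L2[1][7] = 48

Answer: 48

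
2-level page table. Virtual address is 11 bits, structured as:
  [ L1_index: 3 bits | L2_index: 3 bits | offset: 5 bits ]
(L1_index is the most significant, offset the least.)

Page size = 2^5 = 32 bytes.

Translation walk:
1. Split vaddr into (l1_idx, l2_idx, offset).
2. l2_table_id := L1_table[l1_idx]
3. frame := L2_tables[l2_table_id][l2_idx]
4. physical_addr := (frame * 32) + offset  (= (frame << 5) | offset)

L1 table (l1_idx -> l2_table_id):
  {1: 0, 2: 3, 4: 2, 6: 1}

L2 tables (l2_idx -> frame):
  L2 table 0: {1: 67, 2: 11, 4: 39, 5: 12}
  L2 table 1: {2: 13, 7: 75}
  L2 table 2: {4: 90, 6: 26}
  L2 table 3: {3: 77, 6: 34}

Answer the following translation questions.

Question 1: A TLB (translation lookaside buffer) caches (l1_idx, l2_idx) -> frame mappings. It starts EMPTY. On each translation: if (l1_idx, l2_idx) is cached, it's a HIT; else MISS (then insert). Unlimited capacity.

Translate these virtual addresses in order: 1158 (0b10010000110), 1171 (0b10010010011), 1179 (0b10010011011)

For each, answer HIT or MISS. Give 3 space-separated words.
vaddr=1158: (4,4) not in TLB -> MISS, insert
vaddr=1171: (4,4) in TLB -> HIT
vaddr=1179: (4,4) in TLB -> HIT

Answer: MISS HIT HIT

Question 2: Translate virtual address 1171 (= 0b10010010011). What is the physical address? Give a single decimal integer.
vaddr = 1171 = 0b10010010011
Split: l1_idx=4, l2_idx=4, offset=19
L1[4] = 2
L2[2][4] = 90
paddr = 90 * 32 + 19 = 2899

Answer: 2899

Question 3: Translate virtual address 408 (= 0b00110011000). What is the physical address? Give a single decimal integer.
Answer: 1272

Derivation:
vaddr = 408 = 0b00110011000
Split: l1_idx=1, l2_idx=4, offset=24
L1[1] = 0
L2[0][4] = 39
paddr = 39 * 32 + 24 = 1272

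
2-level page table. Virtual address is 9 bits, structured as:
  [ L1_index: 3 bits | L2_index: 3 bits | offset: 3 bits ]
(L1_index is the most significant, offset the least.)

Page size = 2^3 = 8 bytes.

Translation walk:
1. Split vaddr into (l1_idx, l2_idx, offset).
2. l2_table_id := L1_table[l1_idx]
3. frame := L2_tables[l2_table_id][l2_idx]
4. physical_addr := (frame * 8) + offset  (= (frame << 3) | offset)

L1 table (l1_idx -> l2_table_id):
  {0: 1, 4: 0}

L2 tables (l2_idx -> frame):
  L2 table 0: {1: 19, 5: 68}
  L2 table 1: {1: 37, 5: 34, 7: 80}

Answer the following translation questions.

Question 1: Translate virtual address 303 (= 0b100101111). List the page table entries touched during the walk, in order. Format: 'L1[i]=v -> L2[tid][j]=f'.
vaddr = 303 = 0b100101111
Split: l1_idx=4, l2_idx=5, offset=7

Answer: L1[4]=0 -> L2[0][5]=68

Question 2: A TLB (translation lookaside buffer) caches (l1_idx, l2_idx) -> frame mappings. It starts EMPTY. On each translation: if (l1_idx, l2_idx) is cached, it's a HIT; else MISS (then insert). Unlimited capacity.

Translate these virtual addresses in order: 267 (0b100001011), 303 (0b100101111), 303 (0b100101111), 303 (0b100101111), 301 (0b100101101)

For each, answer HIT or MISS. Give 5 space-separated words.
Answer: MISS MISS HIT HIT HIT

Derivation:
vaddr=267: (4,1) not in TLB -> MISS, insert
vaddr=303: (4,5) not in TLB -> MISS, insert
vaddr=303: (4,5) in TLB -> HIT
vaddr=303: (4,5) in TLB -> HIT
vaddr=301: (4,5) in TLB -> HIT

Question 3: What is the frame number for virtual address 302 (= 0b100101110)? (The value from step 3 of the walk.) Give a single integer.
vaddr = 302: l1_idx=4, l2_idx=5
L1[4] = 0; L2[0][5] = 68

Answer: 68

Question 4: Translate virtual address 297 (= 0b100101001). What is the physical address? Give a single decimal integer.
Answer: 545

Derivation:
vaddr = 297 = 0b100101001
Split: l1_idx=4, l2_idx=5, offset=1
L1[4] = 0
L2[0][5] = 68
paddr = 68 * 8 + 1 = 545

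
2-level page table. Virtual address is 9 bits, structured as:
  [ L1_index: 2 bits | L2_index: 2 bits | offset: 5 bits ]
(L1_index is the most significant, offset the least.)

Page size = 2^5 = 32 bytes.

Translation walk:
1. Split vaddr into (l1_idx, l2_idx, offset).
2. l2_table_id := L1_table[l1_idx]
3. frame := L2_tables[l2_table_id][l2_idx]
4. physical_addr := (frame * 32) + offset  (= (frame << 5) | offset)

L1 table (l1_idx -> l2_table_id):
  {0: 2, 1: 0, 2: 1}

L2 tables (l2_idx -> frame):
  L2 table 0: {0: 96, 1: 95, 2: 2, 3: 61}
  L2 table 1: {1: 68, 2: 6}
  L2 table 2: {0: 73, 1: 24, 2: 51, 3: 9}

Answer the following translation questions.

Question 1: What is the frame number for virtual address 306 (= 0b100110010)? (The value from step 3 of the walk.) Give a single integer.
vaddr = 306: l1_idx=2, l2_idx=1
L1[2] = 1; L2[1][1] = 68

Answer: 68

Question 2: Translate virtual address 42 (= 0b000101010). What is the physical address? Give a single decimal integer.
Answer: 778

Derivation:
vaddr = 42 = 0b000101010
Split: l1_idx=0, l2_idx=1, offset=10
L1[0] = 2
L2[2][1] = 24
paddr = 24 * 32 + 10 = 778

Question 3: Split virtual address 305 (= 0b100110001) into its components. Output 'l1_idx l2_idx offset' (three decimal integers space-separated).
vaddr = 305 = 0b100110001
  top 2 bits -> l1_idx = 2
  next 2 bits -> l2_idx = 1
  bottom 5 bits -> offset = 17

Answer: 2 1 17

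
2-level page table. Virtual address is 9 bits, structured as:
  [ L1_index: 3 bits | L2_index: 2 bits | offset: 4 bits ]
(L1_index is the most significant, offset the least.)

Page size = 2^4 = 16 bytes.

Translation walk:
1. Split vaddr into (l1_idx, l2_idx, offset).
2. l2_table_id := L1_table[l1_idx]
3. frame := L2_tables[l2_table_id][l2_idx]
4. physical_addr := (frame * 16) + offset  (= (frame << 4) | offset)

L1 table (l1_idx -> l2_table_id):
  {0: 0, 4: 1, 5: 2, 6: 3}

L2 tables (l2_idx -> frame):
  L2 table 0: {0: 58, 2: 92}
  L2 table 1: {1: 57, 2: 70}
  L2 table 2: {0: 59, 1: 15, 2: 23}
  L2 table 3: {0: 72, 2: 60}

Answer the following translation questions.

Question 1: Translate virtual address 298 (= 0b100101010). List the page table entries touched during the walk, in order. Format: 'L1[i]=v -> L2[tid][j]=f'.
Answer: L1[4]=1 -> L2[1][2]=70

Derivation:
vaddr = 298 = 0b100101010
Split: l1_idx=4, l2_idx=2, offset=10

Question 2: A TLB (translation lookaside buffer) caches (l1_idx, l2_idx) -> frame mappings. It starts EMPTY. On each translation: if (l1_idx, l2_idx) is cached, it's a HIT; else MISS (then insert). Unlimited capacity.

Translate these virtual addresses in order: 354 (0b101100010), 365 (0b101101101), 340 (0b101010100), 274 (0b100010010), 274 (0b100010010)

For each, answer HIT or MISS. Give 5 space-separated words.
vaddr=354: (5,2) not in TLB -> MISS, insert
vaddr=365: (5,2) in TLB -> HIT
vaddr=340: (5,1) not in TLB -> MISS, insert
vaddr=274: (4,1) not in TLB -> MISS, insert
vaddr=274: (4,1) in TLB -> HIT

Answer: MISS HIT MISS MISS HIT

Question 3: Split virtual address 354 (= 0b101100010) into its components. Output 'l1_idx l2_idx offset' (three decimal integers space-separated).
Answer: 5 2 2

Derivation:
vaddr = 354 = 0b101100010
  top 3 bits -> l1_idx = 5
  next 2 bits -> l2_idx = 2
  bottom 4 bits -> offset = 2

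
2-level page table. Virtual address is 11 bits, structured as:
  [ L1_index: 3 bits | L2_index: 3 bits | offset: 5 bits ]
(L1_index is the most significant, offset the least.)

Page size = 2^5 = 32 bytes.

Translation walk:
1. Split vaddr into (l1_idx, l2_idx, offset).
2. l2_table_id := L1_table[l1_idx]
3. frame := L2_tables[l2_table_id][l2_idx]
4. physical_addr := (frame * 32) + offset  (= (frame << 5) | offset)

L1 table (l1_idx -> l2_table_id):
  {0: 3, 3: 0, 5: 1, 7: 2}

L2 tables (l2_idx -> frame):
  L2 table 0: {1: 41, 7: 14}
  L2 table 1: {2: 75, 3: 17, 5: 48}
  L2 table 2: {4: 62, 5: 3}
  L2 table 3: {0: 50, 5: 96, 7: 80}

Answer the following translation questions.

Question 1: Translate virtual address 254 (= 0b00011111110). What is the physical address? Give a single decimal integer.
vaddr = 254 = 0b00011111110
Split: l1_idx=0, l2_idx=7, offset=30
L1[0] = 3
L2[3][7] = 80
paddr = 80 * 32 + 30 = 2590

Answer: 2590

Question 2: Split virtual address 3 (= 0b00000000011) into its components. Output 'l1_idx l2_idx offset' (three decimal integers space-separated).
vaddr = 3 = 0b00000000011
  top 3 bits -> l1_idx = 0
  next 3 bits -> l2_idx = 0
  bottom 5 bits -> offset = 3

Answer: 0 0 3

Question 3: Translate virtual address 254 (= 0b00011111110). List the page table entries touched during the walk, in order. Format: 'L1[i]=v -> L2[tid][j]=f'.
Answer: L1[0]=3 -> L2[3][7]=80

Derivation:
vaddr = 254 = 0b00011111110
Split: l1_idx=0, l2_idx=7, offset=30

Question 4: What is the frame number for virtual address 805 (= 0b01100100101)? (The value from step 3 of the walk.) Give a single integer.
vaddr = 805: l1_idx=3, l2_idx=1
L1[3] = 0; L2[0][1] = 41

Answer: 41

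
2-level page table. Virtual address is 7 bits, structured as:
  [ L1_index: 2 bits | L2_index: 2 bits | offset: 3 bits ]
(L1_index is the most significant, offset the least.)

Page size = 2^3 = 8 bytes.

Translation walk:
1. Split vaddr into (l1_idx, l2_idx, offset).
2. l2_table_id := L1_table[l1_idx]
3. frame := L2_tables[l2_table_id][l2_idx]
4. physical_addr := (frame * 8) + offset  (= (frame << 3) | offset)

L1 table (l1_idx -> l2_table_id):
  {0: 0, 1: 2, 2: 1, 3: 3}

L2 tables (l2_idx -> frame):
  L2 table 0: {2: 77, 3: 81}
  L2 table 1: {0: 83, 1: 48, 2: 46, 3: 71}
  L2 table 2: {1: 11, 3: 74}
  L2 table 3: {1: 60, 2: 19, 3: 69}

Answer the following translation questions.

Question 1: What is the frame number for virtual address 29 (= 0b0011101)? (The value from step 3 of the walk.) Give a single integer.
Answer: 81

Derivation:
vaddr = 29: l1_idx=0, l2_idx=3
L1[0] = 0; L2[0][3] = 81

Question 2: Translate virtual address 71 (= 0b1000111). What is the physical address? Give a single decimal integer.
vaddr = 71 = 0b1000111
Split: l1_idx=2, l2_idx=0, offset=7
L1[2] = 1
L2[1][0] = 83
paddr = 83 * 8 + 7 = 671

Answer: 671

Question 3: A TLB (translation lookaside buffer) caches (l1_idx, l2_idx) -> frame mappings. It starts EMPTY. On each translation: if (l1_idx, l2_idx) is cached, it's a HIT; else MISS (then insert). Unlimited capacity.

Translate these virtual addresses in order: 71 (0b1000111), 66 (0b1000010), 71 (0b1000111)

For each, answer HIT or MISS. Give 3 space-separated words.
Answer: MISS HIT HIT

Derivation:
vaddr=71: (2,0) not in TLB -> MISS, insert
vaddr=66: (2,0) in TLB -> HIT
vaddr=71: (2,0) in TLB -> HIT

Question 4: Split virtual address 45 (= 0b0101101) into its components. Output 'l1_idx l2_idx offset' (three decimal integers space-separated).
Answer: 1 1 5

Derivation:
vaddr = 45 = 0b0101101
  top 2 bits -> l1_idx = 1
  next 2 bits -> l2_idx = 1
  bottom 3 bits -> offset = 5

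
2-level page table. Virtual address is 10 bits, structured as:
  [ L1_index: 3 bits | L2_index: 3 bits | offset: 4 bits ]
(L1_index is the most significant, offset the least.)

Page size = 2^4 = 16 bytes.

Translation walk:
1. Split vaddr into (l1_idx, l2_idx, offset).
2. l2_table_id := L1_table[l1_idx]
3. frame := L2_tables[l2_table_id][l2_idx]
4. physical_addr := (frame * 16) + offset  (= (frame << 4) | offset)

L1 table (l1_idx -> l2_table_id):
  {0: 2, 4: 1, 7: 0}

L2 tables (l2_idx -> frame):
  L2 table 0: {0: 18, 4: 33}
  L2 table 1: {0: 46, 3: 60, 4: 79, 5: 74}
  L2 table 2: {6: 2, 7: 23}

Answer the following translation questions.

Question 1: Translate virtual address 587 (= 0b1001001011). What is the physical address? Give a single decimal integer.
vaddr = 587 = 0b1001001011
Split: l1_idx=4, l2_idx=4, offset=11
L1[4] = 1
L2[1][4] = 79
paddr = 79 * 16 + 11 = 1275

Answer: 1275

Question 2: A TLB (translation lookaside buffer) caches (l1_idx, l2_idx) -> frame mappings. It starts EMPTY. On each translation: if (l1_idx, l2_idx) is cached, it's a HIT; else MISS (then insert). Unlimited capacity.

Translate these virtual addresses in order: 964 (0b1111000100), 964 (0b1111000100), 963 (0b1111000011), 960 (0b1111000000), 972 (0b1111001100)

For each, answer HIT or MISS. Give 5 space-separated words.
Answer: MISS HIT HIT HIT HIT

Derivation:
vaddr=964: (7,4) not in TLB -> MISS, insert
vaddr=964: (7,4) in TLB -> HIT
vaddr=963: (7,4) in TLB -> HIT
vaddr=960: (7,4) in TLB -> HIT
vaddr=972: (7,4) in TLB -> HIT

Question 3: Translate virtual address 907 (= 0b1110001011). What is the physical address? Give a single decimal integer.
vaddr = 907 = 0b1110001011
Split: l1_idx=7, l2_idx=0, offset=11
L1[7] = 0
L2[0][0] = 18
paddr = 18 * 16 + 11 = 299

Answer: 299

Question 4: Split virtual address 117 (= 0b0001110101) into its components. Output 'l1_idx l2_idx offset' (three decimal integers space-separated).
Answer: 0 7 5

Derivation:
vaddr = 117 = 0b0001110101
  top 3 bits -> l1_idx = 0
  next 3 bits -> l2_idx = 7
  bottom 4 bits -> offset = 5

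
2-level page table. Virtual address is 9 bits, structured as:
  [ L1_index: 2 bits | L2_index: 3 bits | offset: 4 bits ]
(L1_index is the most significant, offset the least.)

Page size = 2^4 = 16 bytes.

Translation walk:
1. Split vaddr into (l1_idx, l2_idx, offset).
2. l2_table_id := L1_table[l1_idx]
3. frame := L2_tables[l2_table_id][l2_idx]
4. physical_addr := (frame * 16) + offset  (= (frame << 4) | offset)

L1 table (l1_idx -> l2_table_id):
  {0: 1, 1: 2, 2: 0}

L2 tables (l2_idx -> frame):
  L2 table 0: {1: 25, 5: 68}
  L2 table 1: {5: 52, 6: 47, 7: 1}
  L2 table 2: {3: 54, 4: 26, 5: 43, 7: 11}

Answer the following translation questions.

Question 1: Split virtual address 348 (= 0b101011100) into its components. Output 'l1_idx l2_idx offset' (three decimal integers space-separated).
Answer: 2 5 12

Derivation:
vaddr = 348 = 0b101011100
  top 2 bits -> l1_idx = 2
  next 3 bits -> l2_idx = 5
  bottom 4 bits -> offset = 12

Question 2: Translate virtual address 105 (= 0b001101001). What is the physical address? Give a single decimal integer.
Answer: 761

Derivation:
vaddr = 105 = 0b001101001
Split: l1_idx=0, l2_idx=6, offset=9
L1[0] = 1
L2[1][6] = 47
paddr = 47 * 16 + 9 = 761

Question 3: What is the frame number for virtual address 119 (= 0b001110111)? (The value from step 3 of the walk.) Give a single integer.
Answer: 1

Derivation:
vaddr = 119: l1_idx=0, l2_idx=7
L1[0] = 1; L2[1][7] = 1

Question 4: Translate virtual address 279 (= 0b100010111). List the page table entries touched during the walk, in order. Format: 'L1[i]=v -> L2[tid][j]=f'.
vaddr = 279 = 0b100010111
Split: l1_idx=2, l2_idx=1, offset=7

Answer: L1[2]=0 -> L2[0][1]=25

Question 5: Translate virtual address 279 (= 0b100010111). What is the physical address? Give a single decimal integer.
Answer: 407

Derivation:
vaddr = 279 = 0b100010111
Split: l1_idx=2, l2_idx=1, offset=7
L1[2] = 0
L2[0][1] = 25
paddr = 25 * 16 + 7 = 407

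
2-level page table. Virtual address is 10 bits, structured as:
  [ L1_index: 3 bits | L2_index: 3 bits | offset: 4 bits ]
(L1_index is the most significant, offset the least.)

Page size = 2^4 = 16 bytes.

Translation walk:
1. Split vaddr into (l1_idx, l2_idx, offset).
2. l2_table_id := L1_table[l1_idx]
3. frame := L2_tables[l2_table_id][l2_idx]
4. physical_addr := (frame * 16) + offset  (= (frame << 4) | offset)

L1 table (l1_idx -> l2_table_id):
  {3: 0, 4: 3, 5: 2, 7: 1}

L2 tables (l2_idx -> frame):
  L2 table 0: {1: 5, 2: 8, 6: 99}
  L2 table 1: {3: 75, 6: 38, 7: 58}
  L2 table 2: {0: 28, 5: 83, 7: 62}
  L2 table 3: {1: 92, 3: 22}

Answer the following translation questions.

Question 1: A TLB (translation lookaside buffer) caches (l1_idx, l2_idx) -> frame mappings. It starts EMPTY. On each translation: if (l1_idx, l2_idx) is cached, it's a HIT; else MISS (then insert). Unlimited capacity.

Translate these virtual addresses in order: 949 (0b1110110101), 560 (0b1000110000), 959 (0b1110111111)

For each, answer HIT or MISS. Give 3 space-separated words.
Answer: MISS MISS HIT

Derivation:
vaddr=949: (7,3) not in TLB -> MISS, insert
vaddr=560: (4,3) not in TLB -> MISS, insert
vaddr=959: (7,3) in TLB -> HIT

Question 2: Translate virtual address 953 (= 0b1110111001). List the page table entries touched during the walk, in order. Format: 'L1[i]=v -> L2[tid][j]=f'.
vaddr = 953 = 0b1110111001
Split: l1_idx=7, l2_idx=3, offset=9

Answer: L1[7]=1 -> L2[1][3]=75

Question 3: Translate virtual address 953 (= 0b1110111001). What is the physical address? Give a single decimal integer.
vaddr = 953 = 0b1110111001
Split: l1_idx=7, l2_idx=3, offset=9
L1[7] = 1
L2[1][3] = 75
paddr = 75 * 16 + 9 = 1209

Answer: 1209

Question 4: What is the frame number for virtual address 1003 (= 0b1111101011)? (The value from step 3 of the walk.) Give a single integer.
vaddr = 1003: l1_idx=7, l2_idx=6
L1[7] = 1; L2[1][6] = 38

Answer: 38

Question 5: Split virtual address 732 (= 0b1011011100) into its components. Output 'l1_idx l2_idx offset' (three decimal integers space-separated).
Answer: 5 5 12

Derivation:
vaddr = 732 = 0b1011011100
  top 3 bits -> l1_idx = 5
  next 3 bits -> l2_idx = 5
  bottom 4 bits -> offset = 12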